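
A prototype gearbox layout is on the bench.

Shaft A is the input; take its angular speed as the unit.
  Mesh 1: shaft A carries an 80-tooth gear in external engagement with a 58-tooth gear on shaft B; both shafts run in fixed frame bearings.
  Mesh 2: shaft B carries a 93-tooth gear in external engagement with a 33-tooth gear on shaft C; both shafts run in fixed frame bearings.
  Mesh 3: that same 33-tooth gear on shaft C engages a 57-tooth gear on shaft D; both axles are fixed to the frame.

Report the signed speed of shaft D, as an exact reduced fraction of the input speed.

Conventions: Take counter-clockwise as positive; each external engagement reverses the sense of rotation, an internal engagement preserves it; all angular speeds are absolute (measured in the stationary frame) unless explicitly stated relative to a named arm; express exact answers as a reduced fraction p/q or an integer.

3-mesh fixed-axis compound train (all bearings frame-fixed)
mesh 1 [80T→58T]: |ω|/ω_in = 1×80/58 = 40/29, sense flips to −
mesh 2 [93T→33T]: |ω|/ω_in = (40/29)×93/33 = 1240/319, sense flips to +
mesh 3 [33T→57T]: |ω|/ω_in = (1240/319)×33/57 = 1240/551, sense flips to −
signed output speed (× input speed) = -1240/551

-1240/551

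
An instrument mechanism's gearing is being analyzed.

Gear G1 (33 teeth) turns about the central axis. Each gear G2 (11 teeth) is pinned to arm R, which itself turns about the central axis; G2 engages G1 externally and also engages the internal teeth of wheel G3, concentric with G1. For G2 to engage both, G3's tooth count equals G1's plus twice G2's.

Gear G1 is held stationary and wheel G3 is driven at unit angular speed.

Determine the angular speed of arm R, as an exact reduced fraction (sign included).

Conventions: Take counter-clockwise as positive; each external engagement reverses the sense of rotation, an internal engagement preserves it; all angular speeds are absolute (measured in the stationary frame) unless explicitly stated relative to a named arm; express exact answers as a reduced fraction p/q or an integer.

5/8

class = planetary set [G3 = 33+2·11 = 55; Willis about the carrier]
ring teeth: 33 + 2·11 = 55
33(ω_sun−ω_arm) = −55(ω_ring−ω_arm),  ω_sun = 0, ω_ring = 1
33(0−ω_arm) = −55(1−ω_arm)  ⇒  88·ω_arm = 55  ⇒  ω_arm = 5/8
exact speed ratio = 5/8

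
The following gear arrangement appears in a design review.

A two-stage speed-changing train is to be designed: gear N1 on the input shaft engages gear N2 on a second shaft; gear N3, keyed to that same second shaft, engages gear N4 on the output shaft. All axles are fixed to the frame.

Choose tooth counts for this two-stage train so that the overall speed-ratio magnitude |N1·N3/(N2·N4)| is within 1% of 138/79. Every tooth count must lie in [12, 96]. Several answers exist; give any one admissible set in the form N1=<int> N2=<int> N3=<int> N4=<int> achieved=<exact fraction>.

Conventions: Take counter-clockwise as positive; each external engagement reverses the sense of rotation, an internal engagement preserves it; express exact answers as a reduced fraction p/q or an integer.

N1=18 N2=12 N3=92 N4=79 achieved=138/79

design class (target 138/79): fixed-axis compound train
target = 138/79 in lowest terms: an exact hit needs N1·N3 = k·138 and N2·N4 = k·79 for one integer k, every count in [12, 96]; additionally prefer no 1:1 stage (N1 ≠ N2, N3 ≠ N4)
k = 1…11: no 1:1-free in-range split of k·138 and k·79 into factor pairs; take k = 12
k = 12: N1·N3 = 1656 = 18·92, N2·N4 = 948 = 12·79
achieved = 18·92/(12·79) = 138/79; |achieved − target| = 0 ≤ 69/3950 ✓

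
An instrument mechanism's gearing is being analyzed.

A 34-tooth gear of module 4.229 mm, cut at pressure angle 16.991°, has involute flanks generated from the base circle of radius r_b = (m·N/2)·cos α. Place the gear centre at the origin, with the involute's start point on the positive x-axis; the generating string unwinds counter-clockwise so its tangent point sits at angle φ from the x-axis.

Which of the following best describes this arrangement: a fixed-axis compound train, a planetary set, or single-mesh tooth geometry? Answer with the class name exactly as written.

single-mesh tooth geometry

recognized (one wheel, involute flank): single-mesh tooth geometry, m = 4.229, N = 34
classification: single-mesh tooth geometry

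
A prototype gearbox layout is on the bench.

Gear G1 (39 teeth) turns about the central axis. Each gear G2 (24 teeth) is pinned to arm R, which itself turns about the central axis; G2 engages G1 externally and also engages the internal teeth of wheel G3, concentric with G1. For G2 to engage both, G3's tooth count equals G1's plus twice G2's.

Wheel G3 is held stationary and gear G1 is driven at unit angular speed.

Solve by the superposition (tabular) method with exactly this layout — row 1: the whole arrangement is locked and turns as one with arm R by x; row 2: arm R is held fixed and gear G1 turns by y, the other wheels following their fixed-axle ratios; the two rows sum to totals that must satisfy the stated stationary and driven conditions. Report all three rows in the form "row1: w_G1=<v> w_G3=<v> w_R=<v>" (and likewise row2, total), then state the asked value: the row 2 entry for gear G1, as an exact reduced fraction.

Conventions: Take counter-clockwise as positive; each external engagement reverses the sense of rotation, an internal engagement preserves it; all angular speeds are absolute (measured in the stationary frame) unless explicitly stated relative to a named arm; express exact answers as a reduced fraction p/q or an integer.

row1: w_G1=13/42 w_G3=13/42 w_R=13/42
row2: w_G1=29/42 w_G3=-13/42 w_R=0
total: w_G1=1 w_G3=0 w_R=13/42
asked value: 29/42

class = planetary set [G3 = 39+2·24 = 87; Willis about the carrier]
row 1 (train locked, turned with arm): all members turn x
row 2: sun turns y, ring = −(39/87)·y, arm 0
boundary: total ω_ring = x − (39/87)·y = 0 and total ω_sun = x + y = 1  ⇒  y = 29/42, x = 13/42
row 2 ring = −(39/87)·29/42 = -13/42
totals (row 1 + row 2): sun 13/42 + 29/42 = 1, ring 13/42 + (-13/42) = 0, arm 13/42 + 0 = 13/42
asked cell (row2, sun) = 29/42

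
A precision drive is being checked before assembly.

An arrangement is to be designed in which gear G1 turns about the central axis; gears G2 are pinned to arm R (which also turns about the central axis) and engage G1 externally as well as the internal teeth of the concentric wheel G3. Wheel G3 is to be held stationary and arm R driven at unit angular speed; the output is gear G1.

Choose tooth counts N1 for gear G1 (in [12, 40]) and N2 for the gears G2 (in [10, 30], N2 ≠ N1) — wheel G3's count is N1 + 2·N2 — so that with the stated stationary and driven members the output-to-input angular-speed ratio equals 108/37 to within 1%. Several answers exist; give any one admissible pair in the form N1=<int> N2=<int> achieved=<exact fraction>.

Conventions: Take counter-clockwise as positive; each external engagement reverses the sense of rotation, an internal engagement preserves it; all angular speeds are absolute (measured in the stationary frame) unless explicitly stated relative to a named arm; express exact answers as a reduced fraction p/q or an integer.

N1=37 N2=17 achieved=108/37

class = planetary set [ratio 108/37 wanted; Willis about the carrier]
Willis with ω_ring = 0: ω_sun/ω_arm = (N1+N3)/N1; set equal to 108/37  ⇒  N3/N1 = 108/37 − 1 = 71/37
N3 = N1 + 2·N2  ⇒  N2/N1 = (N3/N1 − 1)/2 = (71/37 − 1)/2 = 17/37
smallest multiple with N1 ≥ 12 and N2 ≥ 10: k = 1  ⇒  N1 = 1·37 = 37, N2 = 1·17 = 17 (N1 ≤ 40, N2 ≤ 30, N2 ≠ N1 ✓), N3 = 37 + 2·17 = 71
check: (N1+N3)/N1 with N1 = 37, N3 = 71 gives 108/37; |achieved − target| = 0 ≤ 27/925 ✓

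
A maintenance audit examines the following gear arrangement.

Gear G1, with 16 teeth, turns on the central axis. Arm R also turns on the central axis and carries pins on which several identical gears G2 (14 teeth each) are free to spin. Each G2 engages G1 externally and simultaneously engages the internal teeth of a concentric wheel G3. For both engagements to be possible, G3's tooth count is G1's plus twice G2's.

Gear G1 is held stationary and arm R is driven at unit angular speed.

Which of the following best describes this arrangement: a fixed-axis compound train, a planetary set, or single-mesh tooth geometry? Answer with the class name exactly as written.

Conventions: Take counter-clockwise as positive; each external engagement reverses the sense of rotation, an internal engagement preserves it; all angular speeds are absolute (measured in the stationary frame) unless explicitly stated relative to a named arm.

recognized (axles ride arm R): planetary set, 16/14/44 teeth
classification: planetary set

planetary set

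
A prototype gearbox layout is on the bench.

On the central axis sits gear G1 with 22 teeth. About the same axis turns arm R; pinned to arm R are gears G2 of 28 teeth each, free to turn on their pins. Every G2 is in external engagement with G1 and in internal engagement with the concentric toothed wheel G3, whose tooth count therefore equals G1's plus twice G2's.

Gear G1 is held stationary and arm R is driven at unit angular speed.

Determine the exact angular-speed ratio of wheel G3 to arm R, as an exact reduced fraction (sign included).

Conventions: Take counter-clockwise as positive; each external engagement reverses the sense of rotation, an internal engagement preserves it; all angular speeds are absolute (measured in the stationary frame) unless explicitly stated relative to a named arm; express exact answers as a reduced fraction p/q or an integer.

recognized (axles ride arm R): planetary set, 22/28/78 teeth
ring teeth: 22 + 2·28 = 78
22(ω_sun−ω_arm) = −78(ω_ring−ω_arm),  ω_sun = 0, ω_arm = 1
ω_ring = 1 − (22/78)(0−1) = 50/39
ω_out/ω_in = 50/39

50/39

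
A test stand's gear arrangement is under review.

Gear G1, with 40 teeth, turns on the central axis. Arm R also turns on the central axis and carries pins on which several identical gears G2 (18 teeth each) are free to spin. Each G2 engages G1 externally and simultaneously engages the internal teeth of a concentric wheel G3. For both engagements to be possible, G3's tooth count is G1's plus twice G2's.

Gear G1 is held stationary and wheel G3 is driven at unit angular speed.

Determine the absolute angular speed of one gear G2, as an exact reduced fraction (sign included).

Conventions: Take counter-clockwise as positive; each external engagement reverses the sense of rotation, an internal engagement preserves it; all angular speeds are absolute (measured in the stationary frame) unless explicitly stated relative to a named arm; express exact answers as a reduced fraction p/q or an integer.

19/9

planetary set (40T centre, 18T on arm, 76T internal) — Willis relation
ring teeth: 40 + 2·18 = 76
40(ω_sun−ω_arm) = −76(ω_ring−ω_arm),  ω_sun = 0, ω_ring = 1
40(0−ω_arm) = −76(1−ω_arm)  ⇒  116·ω_arm = 76  ⇒  ω_arm = 19/29
sun–planet mesh: 40·(0−19/29) = −18·(ω_p−ω_arm)  ⇒  ω_p−ω_arm = 380/261
ω_p = 19/29 + 380/261 = 19/9
exact speed ratio = 19/9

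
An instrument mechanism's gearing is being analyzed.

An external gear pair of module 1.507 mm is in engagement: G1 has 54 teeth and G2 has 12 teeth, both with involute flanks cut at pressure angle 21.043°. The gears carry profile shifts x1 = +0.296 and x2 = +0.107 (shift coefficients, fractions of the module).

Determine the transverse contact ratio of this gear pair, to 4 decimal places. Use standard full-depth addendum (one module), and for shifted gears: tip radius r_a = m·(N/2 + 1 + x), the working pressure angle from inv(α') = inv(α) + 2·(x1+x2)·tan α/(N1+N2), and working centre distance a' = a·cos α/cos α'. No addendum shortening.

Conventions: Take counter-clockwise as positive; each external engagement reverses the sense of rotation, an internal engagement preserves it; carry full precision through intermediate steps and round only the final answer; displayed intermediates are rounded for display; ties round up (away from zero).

single-mesh involute tooth geometry (54T engaging 12T at module 1.507)
base radii: r_b1 = 37.975500, r_b2 = 8.439000
tip radii: r_a1 = 42.642072, r_a2 = 10.710249
inv(α') = inv(21.043°) + 2·(+0.296+0.107)·tan α/(54+12) = 0.02215404  ⇒  α' = 22.71136°
a' = a·cos α / cos α' = 49.7310·cos 21.043°/cos 22.71136° = 50.315918
action lengths: √(r_a1²−r_b1²) = 19.396075, √(r_a2²−r_b2²) = 6.594901
base pitch p_b = π·m·cos α = 4.418650
CR = (19.396075 + 6.594901 − 50.315918·sin 22.71136°)/4.418650 = 1.485647
contact ratio ≈ 1.4856

1.4856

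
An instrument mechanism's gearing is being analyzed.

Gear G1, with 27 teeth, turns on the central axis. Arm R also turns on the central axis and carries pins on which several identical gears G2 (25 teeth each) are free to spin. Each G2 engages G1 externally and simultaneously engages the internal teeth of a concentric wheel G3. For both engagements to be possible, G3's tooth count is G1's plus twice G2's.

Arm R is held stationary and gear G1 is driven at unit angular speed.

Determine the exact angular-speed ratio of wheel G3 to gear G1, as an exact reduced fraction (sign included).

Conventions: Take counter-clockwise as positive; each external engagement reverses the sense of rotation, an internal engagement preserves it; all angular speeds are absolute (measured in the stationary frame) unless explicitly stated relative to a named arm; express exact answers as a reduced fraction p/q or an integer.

-27/77

planetary set (27T centre, 25T on arm, 77T internal) — Willis relation
ring teeth: 27 + 2·25 = 77
27(ω_sun−ω_arm) = −77(ω_ring−ω_arm),  ω_arm = 0, ω_sun = 1
ω_ring = 0 − (27/77)(1−0) = -27/77
ω_out/ω_in = -27/77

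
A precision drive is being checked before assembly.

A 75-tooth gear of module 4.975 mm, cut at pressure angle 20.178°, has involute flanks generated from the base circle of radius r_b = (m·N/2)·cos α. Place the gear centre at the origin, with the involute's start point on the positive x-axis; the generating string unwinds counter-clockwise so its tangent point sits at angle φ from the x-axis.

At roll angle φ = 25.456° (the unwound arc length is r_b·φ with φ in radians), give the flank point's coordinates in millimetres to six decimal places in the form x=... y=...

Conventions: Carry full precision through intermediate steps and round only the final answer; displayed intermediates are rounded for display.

class = single-mesh tooth geometry [base-circle involute, m = 4.975, 75T]
pitch radius r_p = m·N/2 = 4.975·75/2 = 186.562500
base radius r_b = r_p·cos α = 186.562500·cos 20.178° = 175.112327
roll angle φ = 25.456° = 0.44429101 rad
x = r_b·(cos φ + φ·sin φ) = 191.551842
y = r_b·(sin φ − φ·cos φ) = 5.018813

x=191.551842 y=5.018813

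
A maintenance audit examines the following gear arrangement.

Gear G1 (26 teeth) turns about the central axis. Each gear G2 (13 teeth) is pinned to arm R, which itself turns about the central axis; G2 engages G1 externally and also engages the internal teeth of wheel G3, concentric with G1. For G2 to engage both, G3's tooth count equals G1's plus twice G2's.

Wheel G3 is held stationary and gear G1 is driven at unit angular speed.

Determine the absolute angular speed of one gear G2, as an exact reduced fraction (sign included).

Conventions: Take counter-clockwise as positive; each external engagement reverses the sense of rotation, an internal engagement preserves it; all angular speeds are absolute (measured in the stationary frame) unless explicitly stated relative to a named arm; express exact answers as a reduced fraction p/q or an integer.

class = planetary set [G3 = 26+2·13 = 52; Willis about the carrier]
ring teeth: 26 + 2·13 = 52
26(ω_sun−ω_arm) = −52(ω_ring−ω_arm),  ω_ring = 0, ω_sun = 1
26(1−ω_arm) = −52(0−ω_arm)  ⇒  78·ω_arm = 26  ⇒  ω_arm = 1/3
sun–planet mesh: 26·(1−1/3) = −13·(ω_p−ω_arm)  ⇒  ω_p−ω_arm = -4/3
ω_p = 1/3 − 4/3 = -1
exact speed ratio = -1

-1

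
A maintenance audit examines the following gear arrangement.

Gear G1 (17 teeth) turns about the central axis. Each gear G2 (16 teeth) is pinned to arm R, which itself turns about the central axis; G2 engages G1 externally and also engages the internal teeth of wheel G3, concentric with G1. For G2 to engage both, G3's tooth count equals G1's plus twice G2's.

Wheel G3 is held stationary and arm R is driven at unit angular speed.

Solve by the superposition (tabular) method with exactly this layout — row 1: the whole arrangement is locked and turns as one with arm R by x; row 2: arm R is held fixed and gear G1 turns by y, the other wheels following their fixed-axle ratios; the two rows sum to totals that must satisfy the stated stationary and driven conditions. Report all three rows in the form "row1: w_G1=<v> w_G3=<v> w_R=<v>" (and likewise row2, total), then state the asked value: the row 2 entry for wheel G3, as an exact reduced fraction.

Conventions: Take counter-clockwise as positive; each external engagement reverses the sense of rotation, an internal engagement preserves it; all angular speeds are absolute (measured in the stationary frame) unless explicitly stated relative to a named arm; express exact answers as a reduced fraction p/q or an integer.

row1: w_G1=1 w_G3=1 w_R=1
row2: w_G1=49/17 w_G3=-1 w_R=0
total: w_G1=66/17 w_G3=0 w_R=1
asked value: -1

class = planetary set [G3 = 17+2·16 = 49; Willis about the carrier]
row 1 (train locked, turned with arm): all members turn x
superposition row 2 [arm held]: sun y, ring −(17/49)·y, arm 0
boundary: total ω_ring = x − (17/49)·y = 0 and total ω_arm = x = 1  ⇒  y = 49/17, x = 1
row 2 ring = −(17/49)·49/17 = -1
totals (row 1 + row 2): sun 1 + 49/17 = 66/17, ring 1 + (-1) = 0, arm 1 + 0 = 1
asked cell (row2, ring) = -1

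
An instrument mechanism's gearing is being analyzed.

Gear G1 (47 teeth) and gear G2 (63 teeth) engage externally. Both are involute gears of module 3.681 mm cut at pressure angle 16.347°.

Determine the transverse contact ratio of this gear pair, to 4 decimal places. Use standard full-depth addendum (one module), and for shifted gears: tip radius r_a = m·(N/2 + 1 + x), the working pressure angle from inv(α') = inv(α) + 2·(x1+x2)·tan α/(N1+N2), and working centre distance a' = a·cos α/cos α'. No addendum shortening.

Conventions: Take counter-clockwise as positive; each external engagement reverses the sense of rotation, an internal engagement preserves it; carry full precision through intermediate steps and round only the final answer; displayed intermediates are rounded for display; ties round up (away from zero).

recognized (one external pair, fixed centres): single-mesh tooth geometry, m = 3.681, N1 = 47, N2 = 63
base radii: r_b1 = 83.006573, r_b2 = 111.264130
tip radii: r_a1 = 90.184500, r_a2 = 119.632500
no profile shift: α' = α, a' = a
action lengths: √(r_a1²−r_b1²) = 35.258373, √(r_a2²−r_b2²) = 43.957120
base pitch p_b = π·m·cos α = 11.096717
CR = (35.258373 + 43.957120 − 202.455000·sin 16.34700°)/11.096717 = 2.003632
contact ratio ≈ 2.0036

2.0036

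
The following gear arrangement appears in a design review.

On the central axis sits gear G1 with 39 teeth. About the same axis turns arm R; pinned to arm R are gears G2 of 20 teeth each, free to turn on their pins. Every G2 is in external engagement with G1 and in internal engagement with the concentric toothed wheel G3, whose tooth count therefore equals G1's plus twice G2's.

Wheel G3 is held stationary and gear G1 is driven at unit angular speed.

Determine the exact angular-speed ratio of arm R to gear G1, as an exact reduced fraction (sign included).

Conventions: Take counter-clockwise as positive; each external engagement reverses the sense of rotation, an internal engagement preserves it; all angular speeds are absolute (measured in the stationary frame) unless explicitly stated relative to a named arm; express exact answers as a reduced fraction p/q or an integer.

39/118

topology: planetary set — G1 39T / G2 20T / G3 79T, arm = carrier (Willis)
ring teeth: 39 + 2·20 = 79
39(ω_sun−ω_arm) = −79(ω_ring−ω_arm),  ω_ring = 0, ω_sun = 1
39(1−ω_arm) = −79(0−ω_arm)  ⇒  118·ω_arm = 39  ⇒  ω_arm = 39/118
ω_out/ω_in = 39/118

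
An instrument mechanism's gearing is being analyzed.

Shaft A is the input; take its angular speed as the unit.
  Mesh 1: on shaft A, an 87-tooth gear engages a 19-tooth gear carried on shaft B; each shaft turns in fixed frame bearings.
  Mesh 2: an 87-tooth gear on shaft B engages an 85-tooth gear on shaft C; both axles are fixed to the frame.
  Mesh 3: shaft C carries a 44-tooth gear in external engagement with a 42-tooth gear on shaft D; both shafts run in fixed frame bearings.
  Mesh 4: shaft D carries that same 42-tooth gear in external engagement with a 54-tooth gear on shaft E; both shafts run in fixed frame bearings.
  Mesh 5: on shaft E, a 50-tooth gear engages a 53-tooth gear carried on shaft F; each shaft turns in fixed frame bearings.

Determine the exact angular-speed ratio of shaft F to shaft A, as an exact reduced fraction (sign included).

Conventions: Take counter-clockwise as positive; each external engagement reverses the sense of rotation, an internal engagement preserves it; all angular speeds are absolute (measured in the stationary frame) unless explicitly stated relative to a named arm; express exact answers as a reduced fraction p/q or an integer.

-185020/51357

class = fixed-axis compound train [5 meshes; 5 ratios multiply, 5 sense flips]
mesh 1 [87T→19T]: running ratio 87/19, sense −
mesh 2 [87T→85T]: running ratio 7569/1615, sense +
mesh 3 [44T→42T]: running ratio 55506/11305, sense −
mesh 4 [42T→54T]: running ratio 18502/4845, sense +
mesh 5 [50T→53T]: running ratio 185020/51357, sense −
ω_out/ω_in = -185020/51357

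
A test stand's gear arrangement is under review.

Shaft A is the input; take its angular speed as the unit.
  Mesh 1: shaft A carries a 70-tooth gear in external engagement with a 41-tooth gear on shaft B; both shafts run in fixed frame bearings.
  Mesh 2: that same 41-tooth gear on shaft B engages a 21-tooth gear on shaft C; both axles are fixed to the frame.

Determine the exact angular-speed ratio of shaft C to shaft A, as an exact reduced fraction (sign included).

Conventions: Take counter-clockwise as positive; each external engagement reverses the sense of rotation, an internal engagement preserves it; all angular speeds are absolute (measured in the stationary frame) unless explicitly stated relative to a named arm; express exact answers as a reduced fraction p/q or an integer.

class = fixed-axis compound train [2 meshes; 2 ratios multiply, 2 sense flips]
mesh 1 [70T→41T]: running ratio 70/41, sense −
mesh 2 [41T→21T]: running ratio 10/3, sense +
ω_out/ω_in = 10/3

10/3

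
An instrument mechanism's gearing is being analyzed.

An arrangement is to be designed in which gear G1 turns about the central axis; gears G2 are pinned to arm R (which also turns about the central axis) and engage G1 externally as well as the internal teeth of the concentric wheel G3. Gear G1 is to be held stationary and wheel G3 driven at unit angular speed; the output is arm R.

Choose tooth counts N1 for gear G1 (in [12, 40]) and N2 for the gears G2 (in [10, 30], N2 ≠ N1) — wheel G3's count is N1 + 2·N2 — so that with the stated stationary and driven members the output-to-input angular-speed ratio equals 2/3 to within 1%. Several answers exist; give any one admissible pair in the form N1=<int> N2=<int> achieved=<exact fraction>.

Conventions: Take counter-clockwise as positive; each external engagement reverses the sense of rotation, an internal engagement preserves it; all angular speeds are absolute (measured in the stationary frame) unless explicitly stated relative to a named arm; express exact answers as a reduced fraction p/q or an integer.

N1=20 N2=10 achieved=2/3

topology: planetary set — design target 2/3, arm = carrier (Willis)
Willis with ω_sun = 0: ω_arm/ω_ring = N3/(N1+N3); set equal to 2/3  ⇒  N3/N1 = (2/3)/(1 − 2/3) = 2
N3 = N1 + 2·N2  ⇒  N2/N1 = (N3/N1 − 1)/2 = (2 − 1)/2 = 1/2
smallest multiple with N1 ≥ 12 and N2 ≥ 10: k = 10  ⇒  N1 = 10·2 = 20, N2 = 10·1 = 10 (N1 ≤ 40, N2 ≤ 30, N2 ≠ N1 ✓), N3 = 20 + 2·10 = 40
check: N3/(N1+N3) with N1 = 20, N3 = 40 gives 2/3; |achieved − target| = 0 ≤ 1/150 ✓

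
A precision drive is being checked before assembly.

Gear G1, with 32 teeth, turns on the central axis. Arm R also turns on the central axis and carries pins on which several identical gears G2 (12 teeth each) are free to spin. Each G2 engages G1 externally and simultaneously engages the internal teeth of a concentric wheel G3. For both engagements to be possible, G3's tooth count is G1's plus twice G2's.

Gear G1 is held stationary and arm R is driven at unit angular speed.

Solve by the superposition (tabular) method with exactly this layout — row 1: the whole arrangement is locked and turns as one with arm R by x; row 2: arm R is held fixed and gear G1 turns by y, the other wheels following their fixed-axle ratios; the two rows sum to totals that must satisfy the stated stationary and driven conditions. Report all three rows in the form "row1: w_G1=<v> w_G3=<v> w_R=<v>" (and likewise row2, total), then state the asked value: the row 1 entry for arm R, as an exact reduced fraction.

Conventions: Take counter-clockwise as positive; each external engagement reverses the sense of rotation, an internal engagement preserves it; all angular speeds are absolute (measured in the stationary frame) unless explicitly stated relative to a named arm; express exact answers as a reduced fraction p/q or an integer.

row1: w_G1=1 w_G3=1 w_R=1
row2: w_G1=-1 w_G3=4/7 w_R=0
total: w_G1=0 w_G3=11/7 w_R=1
asked value: 1

recognized (axles ride arm R): planetary set, 32/12/56 teeth
row 1: whole set turns with the arm by x
superposition row 2 [arm held]: sun y, ring −(32/56)·y, arm 0
boundary: total ω_sun = x + y = 0 and total ω_arm = x = 1  ⇒  y = -1, x = 1
row 2 ring = −(32/56)·(-1) = 4/7
totals (row 1 + row 2): sun 1 + (-1) = 0, ring 1 + 4/7 = 11/7, arm 1 + 0 = 1
asked cell (row1, arm) = 1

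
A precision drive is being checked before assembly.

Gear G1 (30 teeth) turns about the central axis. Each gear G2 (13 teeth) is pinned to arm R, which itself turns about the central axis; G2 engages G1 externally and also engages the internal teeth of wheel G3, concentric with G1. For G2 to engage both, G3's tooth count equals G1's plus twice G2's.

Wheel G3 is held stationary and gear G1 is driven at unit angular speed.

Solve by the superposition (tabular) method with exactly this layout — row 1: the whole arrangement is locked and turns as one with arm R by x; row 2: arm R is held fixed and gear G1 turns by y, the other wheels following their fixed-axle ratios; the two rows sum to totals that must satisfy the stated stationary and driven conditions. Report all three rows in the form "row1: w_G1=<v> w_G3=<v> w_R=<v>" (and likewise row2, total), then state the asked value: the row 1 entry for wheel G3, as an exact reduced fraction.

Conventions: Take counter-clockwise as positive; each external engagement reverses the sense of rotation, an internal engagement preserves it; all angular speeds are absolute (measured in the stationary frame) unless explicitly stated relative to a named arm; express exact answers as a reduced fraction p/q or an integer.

planetary set (30T centre, 13T on arm, 56T internal) — Willis relation
row 1 — lock + rotate with arm: ω_sun = ω_ring = ω_arm = x
row 2: sun turns y, ring = −(30/56)·y, arm 0
boundary: total ω_ring = x − (30/56)·y = 0 and total ω_sun = x + y = 1  ⇒  y = 28/43, x = 15/43
row 2 ring = −(30/56)·28/43 = -15/43
totals (row 1 + row 2): sun 15/43 + 28/43 = 1, ring 15/43 + (-15/43) = 0, arm 15/43 + 0 = 15/43
asked cell (row1, ring) = 15/43

row1: w_G1=15/43 w_G3=15/43 w_R=15/43
row2: w_G1=28/43 w_G3=-15/43 w_R=0
total: w_G1=1 w_G3=0 w_R=15/43
asked value: 15/43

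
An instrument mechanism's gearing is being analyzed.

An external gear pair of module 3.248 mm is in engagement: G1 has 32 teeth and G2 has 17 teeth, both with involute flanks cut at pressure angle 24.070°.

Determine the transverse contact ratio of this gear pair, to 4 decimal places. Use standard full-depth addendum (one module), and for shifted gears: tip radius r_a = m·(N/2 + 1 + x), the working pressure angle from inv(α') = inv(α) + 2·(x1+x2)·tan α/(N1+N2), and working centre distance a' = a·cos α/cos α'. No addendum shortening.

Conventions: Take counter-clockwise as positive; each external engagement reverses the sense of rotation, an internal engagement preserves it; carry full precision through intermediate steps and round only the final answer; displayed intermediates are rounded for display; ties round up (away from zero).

topology: single-mesh involute geometry — m = 3.248, 32T/17T pair
base radii: r_b1 = 47.449271, r_b2 = 25.207425
tip radii: r_a1 = 55.216000, r_a2 = 30.856000
no profile shift: α' = α, a' = a
action lengths: √(r_a1²−r_b1²) = 28.237800, √(r_a2²−r_b2²) = 17.795462
base pitch p_b = π·m·cos α = 9.316643
CR = (28.237800 + 17.795462 − 79.576000·sin 24.07000°)/9.316643 = 1.457391
contact ratio ≈ 1.4574

1.4574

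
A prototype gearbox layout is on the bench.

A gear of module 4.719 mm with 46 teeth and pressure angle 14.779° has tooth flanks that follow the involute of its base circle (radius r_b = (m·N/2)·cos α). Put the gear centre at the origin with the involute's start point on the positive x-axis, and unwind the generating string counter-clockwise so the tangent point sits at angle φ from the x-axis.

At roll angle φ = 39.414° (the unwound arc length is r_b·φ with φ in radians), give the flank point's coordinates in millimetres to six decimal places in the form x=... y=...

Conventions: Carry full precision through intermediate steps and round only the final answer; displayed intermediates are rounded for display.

x=126.915929 y=10.857682

single-mesh involute tooth geometry (46T wheel at module 4.719)
pitch radius r_p = m·N/2 = 4.719·46/2 = 108.537000
base radius r_b = r_p·cos α = 108.537000·cos 14.779° = 104.946265
roll angle φ = 39.414° = 0.68790407 rad
x = r_b·(cos φ + φ·sin φ) = 126.915929
y = r_b·(sin φ − φ·cos φ) = 10.857682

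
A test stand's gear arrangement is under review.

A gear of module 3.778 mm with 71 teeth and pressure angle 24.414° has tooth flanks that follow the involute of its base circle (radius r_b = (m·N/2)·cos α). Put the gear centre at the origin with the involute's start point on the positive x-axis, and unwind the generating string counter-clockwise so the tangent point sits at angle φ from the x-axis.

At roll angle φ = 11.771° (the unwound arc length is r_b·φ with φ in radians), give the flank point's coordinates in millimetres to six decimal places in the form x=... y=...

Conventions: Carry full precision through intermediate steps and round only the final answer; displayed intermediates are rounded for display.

topology: single-mesh involute geometry — m = 3.778, N = 71
pitch radius r_p = m·N/2 = 3.778·71/2 = 134.119000
base radius r_b = r_p·cos α = 134.119000·cos 24.414° = 122.126440
roll angle φ = 11.771° = 0.20544271 rad
x = r_b·(cos φ + φ·sin φ) = 124.676587
y = r_b·(sin φ − φ·cos φ) = 0.351501

x=124.676587 y=0.351501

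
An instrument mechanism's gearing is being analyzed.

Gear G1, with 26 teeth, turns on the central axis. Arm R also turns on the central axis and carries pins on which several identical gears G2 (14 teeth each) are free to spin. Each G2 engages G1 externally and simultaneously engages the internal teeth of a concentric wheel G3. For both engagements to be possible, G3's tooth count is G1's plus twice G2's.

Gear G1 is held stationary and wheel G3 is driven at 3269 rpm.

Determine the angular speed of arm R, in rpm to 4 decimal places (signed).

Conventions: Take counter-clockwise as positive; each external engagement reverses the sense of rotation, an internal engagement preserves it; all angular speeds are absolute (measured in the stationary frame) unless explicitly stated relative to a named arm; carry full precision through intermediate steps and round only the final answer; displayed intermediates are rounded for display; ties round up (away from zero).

planetary set (26T centre, 14T on arm, 54T internal) — Willis relation
normalise by the input: solve with ω_ring = 1, then scale by 3269 rpm
ring teeth: 26 + 2·14 = 54
26(ω_sun−ω_arm) = −54(ω_ring−ω_arm),  ω_sun = 0, ω_ring = 1
26(0−ω_arm) = −54(1−ω_arm)  ⇒  80·ω_arm = 54  ⇒  ω_arm = 27/40
scale: ω_arm = 27/40 × 3269 rpm = +2206.5750 rpm

+2206.5750 rpm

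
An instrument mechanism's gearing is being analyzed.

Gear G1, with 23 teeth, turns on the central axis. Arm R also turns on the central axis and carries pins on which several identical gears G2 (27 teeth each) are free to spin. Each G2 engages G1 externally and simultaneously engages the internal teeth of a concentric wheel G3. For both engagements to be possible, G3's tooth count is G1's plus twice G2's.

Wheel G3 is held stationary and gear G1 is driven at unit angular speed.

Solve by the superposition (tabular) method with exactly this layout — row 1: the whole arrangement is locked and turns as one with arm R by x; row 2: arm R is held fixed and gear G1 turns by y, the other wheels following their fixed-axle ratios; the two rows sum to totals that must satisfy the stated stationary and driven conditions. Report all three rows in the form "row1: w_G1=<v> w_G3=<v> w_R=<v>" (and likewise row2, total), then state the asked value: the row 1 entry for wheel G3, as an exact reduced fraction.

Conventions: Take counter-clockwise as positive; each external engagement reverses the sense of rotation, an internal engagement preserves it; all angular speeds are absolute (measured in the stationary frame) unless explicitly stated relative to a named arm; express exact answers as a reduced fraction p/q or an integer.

row1: w_G1=23/100 w_G3=23/100 w_R=23/100
row2: w_G1=77/100 w_G3=-23/100 w_R=0
total: w_G1=1 w_G3=0 w_R=23/100
asked value: 23/100

topology: planetary set — G1 23T / G2 27T / G3 77T, arm = carrier (Willis)
superposition row 1 [locked train]: every member turns x
row 2 (arm held, sun turns y): ω_ring = −(23/77)·y, ω_arm = 0
boundary: total ω_ring = x − (23/77)·y = 0 and total ω_sun = x + y = 1  ⇒  y = 77/100, x = 23/100
row 2 ring = −(23/77)·77/100 = -23/100
totals (row 1 + row 2): sun 23/100 + 77/100 = 1, ring 23/100 + (-23/100) = 0, arm 23/100 + 0 = 23/100
asked cell (row1, ring) = 23/100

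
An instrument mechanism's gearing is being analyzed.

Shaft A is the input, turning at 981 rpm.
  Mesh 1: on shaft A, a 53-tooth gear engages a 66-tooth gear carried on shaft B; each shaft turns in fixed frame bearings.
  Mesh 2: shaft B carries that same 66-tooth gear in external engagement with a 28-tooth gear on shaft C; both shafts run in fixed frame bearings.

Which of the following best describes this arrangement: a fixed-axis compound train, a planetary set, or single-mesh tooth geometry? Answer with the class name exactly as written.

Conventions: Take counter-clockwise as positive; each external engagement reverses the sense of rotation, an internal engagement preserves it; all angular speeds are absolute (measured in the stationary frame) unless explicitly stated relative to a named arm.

fixed-axis compound train

class = fixed-axis compound train [2 meshes; 2 ratios multiply, 2 sense flips]
classification: fixed-axis compound train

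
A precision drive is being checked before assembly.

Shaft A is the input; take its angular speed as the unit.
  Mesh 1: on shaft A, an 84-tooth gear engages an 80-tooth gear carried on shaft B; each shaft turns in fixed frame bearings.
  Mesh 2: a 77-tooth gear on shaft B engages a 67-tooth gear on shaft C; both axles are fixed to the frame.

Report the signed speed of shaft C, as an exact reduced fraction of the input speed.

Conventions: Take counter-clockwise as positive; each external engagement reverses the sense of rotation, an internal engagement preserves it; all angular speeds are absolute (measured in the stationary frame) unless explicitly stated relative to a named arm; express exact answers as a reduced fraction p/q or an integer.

2-mesh fixed-axis compound train (all bearings frame-fixed)
mesh 1 [84T→80T]: |ω|/ω_in = 1×84/80 = 21/20, sense flips to −
mesh 2 [77T→67T]: |ω|/ω_in = (21/20)×77/67 = 1617/1340, sense flips to +
signed output speed (× input speed) = 1617/1340

1617/1340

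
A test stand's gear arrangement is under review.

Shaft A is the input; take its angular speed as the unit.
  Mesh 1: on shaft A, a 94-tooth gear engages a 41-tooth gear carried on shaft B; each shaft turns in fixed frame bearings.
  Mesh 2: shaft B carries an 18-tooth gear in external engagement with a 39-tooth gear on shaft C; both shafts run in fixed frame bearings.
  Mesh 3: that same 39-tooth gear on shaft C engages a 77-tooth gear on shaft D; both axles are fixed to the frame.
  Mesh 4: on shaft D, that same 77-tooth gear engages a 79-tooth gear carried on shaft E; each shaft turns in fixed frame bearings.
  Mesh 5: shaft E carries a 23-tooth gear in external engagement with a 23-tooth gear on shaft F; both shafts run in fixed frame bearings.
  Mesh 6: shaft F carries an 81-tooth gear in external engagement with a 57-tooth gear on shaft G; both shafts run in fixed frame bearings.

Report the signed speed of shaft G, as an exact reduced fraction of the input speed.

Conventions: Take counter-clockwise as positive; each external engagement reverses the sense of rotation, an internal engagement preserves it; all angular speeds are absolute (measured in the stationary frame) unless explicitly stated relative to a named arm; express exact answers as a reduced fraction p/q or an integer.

45684/61541

6-mesh fixed-axis compound train (all bearings frame-fixed)
mesh 1 [94T→41T]: |ω|/ω_in = 1×94/41 = 94/41, sense flips to −
mesh 2 [18T→39T]: |ω|/ω_in = (94/41)×18/39 = 564/533, sense flips to +
mesh 3 [39T→77T]: |ω|/ω_in = (564/533)×39/77 = 1692/3157, sense flips to −
mesh 4 [77T→79T]: |ω|/ω_in = (1692/3157)×77/79 = 1692/3239, sense flips to +
mesh 5 [23T→23T]: |ω|/ω_in = (1692/3239)×23/23 = 1692/3239, sense flips to −
mesh 6 [81T→57T]: |ω|/ω_in = (1692/3239)×81/57 = 45684/61541, sense flips to +
signed output speed (× input speed) = 45684/61541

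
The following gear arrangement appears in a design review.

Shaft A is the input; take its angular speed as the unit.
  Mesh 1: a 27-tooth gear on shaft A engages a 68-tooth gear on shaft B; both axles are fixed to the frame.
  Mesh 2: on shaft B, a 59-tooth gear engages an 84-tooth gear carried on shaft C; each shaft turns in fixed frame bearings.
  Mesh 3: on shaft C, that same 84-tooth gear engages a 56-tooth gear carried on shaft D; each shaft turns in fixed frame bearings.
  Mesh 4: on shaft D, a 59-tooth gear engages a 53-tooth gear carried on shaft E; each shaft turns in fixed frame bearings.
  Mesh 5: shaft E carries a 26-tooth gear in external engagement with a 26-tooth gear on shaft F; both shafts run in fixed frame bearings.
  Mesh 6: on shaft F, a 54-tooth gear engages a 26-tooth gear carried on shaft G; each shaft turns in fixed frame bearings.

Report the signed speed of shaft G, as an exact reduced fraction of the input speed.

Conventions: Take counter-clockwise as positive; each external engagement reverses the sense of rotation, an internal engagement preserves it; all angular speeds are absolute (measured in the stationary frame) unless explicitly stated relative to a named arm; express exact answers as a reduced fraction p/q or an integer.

6-mesh fixed-axis compound train (all bearings frame-fixed)
mesh 1 [27T→68T]: |ω|/ω_in = 1×27/68 = 27/68, sense flips to −
mesh 2 [59T→84T]: |ω|/ω_in = (27/68)×59/84 = 531/1904, sense flips to +
mesh 3 [84T→56T]: |ω|/ω_in = (531/1904)×84/56 = 1593/3808, sense flips to −
mesh 4 [59T→53T]: |ω|/ω_in = (1593/3808)×59/53 = 93987/201824, sense flips to +
mesh 5 [26T→26T]: |ω|/ω_in = (93987/201824)×26/26 = 93987/201824, sense flips to −
mesh 6 [54T→26T]: |ω|/ω_in = (93987/201824)×54/26 = 2537649/2623712, sense flips to +
signed output speed (× input speed) = 2537649/2623712

2537649/2623712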